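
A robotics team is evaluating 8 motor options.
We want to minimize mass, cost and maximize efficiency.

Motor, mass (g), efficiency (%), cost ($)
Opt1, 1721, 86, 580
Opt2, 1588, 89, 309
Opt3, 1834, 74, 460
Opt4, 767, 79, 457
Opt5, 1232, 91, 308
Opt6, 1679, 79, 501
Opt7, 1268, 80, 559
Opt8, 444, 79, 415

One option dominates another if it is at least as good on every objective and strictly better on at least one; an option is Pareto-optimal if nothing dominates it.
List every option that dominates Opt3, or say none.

Opt2, Opt4, Opt5, Opt8

Opt2: mass 1588≤1834, efficiency 89≥74, cost 309≤460 — dominates Opt3.
Opt4: mass 767≤1834, efficiency 79≥74, cost 457≤460 — dominates Opt3.
Opt5: mass 1232≤1834, efficiency 91≥74, cost 308≤460 — dominates Opt3.
Opt8: mass 444≤1834, efficiency 79≥74, cost 415≤460 — dominates Opt3.
Others (Opt1, Opt6, Opt7) are each worse than Opt3 on at least one objective.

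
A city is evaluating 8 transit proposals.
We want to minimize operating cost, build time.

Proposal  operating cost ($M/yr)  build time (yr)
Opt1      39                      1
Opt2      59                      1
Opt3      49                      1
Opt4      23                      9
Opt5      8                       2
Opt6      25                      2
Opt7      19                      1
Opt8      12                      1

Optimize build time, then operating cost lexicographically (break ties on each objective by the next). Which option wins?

Opt8

First minimize build time: best is 1, kept {Opt1, Opt2, Opt3, Opt7, Opt8}.
Then minimize operating cost: best is 12, kept {Opt8}.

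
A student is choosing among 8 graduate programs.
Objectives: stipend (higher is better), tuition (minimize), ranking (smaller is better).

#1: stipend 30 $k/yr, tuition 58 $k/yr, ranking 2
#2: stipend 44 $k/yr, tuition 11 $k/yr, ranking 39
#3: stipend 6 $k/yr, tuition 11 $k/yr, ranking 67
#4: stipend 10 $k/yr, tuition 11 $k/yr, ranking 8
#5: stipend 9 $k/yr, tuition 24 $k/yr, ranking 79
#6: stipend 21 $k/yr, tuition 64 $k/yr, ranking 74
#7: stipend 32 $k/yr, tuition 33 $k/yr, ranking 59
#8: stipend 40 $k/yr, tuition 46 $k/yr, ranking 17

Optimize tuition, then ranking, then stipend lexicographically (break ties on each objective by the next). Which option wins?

First minimize tuition: best is 11, kept {#2, #3, #4}.
Then minimize ranking: best is 8, kept {#4}.

#4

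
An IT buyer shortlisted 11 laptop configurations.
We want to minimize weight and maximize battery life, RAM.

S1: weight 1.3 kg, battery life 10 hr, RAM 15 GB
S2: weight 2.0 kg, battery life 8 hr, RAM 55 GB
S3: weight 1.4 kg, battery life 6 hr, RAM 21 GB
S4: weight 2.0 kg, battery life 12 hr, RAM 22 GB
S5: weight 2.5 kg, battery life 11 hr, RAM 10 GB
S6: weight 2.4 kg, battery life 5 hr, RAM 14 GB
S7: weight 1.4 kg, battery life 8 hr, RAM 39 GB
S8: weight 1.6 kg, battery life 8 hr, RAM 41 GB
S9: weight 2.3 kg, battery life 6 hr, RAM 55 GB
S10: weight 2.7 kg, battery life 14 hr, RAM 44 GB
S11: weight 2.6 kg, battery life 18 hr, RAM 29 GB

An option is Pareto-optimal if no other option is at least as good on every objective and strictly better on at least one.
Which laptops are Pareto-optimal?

S1: not dominated (best weight).
S2: not dominated.
S3: dominated by S7 (weight 1.4≤1.4, battery life 8≥6, RAM 39≥21).
S4: not dominated.
S5: dominated by S4 (weight 2.0≤2.5, battery life 12≥11, RAM 22≥10).
S6: dominated by S1 (weight 1.3≤2.4, battery life 10≥5, RAM 15≥14).
S7: not dominated.
S8: not dominated.
S9: dominated by S2 (weight 2.0≤2.3, battery life 8≥6, RAM 55≥55).
S10: not dominated.
S11: not dominated (best battery life).

S1, S2, S4, S7, S8, S10, S11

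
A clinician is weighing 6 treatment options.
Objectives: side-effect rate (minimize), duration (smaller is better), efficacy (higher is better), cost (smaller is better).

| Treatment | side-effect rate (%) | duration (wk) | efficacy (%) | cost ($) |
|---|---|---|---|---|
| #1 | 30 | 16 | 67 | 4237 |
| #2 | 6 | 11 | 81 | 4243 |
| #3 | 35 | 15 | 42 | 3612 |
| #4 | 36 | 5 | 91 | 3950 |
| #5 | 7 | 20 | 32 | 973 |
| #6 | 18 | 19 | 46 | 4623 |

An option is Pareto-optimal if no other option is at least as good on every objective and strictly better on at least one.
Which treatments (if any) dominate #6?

#2: side-effect rate 6≤18, duration 11≤19, efficacy 81≥46, cost 4243≤4623 — dominates #6.
Others (#1, #3, #4, #5) are each worse than #6 on at least one objective.

#2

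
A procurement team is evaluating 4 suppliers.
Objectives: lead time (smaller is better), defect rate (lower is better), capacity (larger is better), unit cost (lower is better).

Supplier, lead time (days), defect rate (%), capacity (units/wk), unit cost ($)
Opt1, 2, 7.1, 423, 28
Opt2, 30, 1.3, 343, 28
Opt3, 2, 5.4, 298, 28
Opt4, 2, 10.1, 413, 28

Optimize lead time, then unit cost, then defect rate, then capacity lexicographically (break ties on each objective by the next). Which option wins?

Opt3

First minimize lead time: best is 2, kept {Opt1, Opt3, Opt4}.
Then minimize unit cost: best is 28, kept {Opt1, Opt3, Opt4}.
Then minimize defect rate: best is 5.4, kept {Opt3}.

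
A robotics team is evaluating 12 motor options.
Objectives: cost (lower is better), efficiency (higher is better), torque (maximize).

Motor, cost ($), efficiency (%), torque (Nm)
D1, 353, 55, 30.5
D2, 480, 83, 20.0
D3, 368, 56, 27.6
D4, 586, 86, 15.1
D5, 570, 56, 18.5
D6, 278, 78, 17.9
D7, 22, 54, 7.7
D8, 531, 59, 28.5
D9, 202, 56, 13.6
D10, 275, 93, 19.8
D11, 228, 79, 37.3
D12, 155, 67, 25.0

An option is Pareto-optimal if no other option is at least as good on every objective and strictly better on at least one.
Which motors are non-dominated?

D1: dominated by D11 (cost 228≤353, efficiency 79≥55, torque 37.3≥30.5).
D2: not dominated.
D3: dominated by D11 (cost 228≤368, efficiency 79≥56, torque 37.3≥27.6).
D4: dominated by D10 (cost 275≤586, efficiency 93≥86, torque 19.8≥15.1).
D5: dominated by D2 (cost 480≤570, efficiency 83≥56, torque 20.0≥18.5).
D6: dominated by D10 (cost 275≤278, efficiency 93≥78, torque 19.8≥17.9).
D7: not dominated (best cost).
D8: dominated by D11 (cost 228≤531, efficiency 79≥59, torque 37.3≥28.5).
D9: dominated by D12 (cost 155≤202, efficiency 67≥56, torque 25.0≥13.6).
D10: not dominated (best efficiency).
D11: not dominated (best torque).
D12: not dominated.

D2, D7, D10, D11, D12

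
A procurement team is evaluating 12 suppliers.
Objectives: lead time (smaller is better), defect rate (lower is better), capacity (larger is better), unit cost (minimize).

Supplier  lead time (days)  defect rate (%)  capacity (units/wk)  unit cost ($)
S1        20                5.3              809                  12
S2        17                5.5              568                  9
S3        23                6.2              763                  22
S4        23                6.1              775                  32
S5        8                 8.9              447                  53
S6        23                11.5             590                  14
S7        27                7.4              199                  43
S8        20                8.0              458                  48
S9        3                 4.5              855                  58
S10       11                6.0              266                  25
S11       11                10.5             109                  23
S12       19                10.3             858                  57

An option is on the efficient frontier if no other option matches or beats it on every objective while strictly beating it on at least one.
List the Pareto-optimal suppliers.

S1: not dominated.
S2: not dominated (best unit cost).
S3: dominated by S1 (lead time 20≤23, defect rate 5.3≤6.2, capacity 809≥763, unit cost 12≤22).
S4: dominated by S1 (lead time 20≤23, defect rate 5.3≤6.1, capacity 809≥775, unit cost 12≤32).
S5: not dominated.
S6: dominated by S1 (lead time 20≤23, defect rate 5.3≤11.5, capacity 809≥590, unit cost 12≤14).
S7: dominated by S1 (lead time 20≤27, defect rate 5.3≤7.4, capacity 809≥199, unit cost 12≤43).
S8: dominated by S1 (lead time 20≤20, defect rate 5.3≤8.0, capacity 809≥458, unit cost 12≤48).
S9: not dominated (best lead time).
S10: not dominated.
S11: not dominated.
S12: not dominated (best capacity).

S1, S2, S5, S9, S10, S11, S12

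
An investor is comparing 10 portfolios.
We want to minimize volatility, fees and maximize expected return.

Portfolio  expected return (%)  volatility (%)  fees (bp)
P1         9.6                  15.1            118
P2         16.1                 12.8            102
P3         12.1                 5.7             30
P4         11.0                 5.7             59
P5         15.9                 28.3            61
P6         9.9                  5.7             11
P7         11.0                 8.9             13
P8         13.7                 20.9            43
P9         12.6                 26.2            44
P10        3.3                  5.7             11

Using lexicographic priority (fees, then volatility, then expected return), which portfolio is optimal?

First minimize fees: best is 11, kept {P6, P10}.
Then minimize volatility: best is 5.7, kept {P6, P10}.
Then maximize expected return: best is 9.9, kept {P6}.

P6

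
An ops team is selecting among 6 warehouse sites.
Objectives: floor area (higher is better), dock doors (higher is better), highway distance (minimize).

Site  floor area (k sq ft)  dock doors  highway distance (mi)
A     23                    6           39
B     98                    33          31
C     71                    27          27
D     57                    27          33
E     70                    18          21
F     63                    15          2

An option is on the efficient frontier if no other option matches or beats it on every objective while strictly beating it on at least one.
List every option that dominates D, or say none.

B, C

B: floor area 98≥57, dock doors 33≥27, highway distance 31≤33 — dominates D.
C: floor area 71≥57, dock doors 27≥27, highway distance 27≤33 — dominates D.
Others (A, E, F) are each worse than D on at least one objective.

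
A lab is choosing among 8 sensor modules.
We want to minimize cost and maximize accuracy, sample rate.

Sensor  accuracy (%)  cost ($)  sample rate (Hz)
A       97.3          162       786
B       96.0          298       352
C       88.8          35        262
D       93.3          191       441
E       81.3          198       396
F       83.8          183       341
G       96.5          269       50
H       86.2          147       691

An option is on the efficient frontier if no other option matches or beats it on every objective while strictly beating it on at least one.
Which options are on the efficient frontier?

A: not dominated (best accuracy).
B: dominated by A (accuracy 97.3≥96.0, cost 162≤298, sample rate 786≥352).
C: not dominated (best cost).
D: dominated by A (accuracy 97.3≥93.3, cost 162≤191, sample rate 786≥441).
E: dominated by A (accuracy 97.3≥81.3, cost 162≤198, sample rate 786≥396).
F: dominated by A (accuracy 97.3≥83.8, cost 162≤183, sample rate 786≥341).
G: dominated by A (accuracy 97.3≥96.5, cost 162≤269, sample rate 786≥50).
H: not dominated.

A, C, H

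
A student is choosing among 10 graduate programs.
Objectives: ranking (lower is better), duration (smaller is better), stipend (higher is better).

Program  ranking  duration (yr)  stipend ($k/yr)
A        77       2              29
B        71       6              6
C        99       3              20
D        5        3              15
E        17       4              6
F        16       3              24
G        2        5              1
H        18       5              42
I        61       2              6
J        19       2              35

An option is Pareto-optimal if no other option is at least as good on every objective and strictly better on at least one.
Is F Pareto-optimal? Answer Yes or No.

A: worse on ranking (77 vs 16).
B: worse on ranking (71 vs 16).
C: worse on ranking (99 vs 16).
D: worse on stipend (15 vs 24).
E: worse on ranking (17 vs 16).
G: worse on duration (5 vs 3).
H: worse on ranking (18 vs 16).
I: worse on ranking (61 vs 16).
J: worse on ranking (19 vs 16).
No option is at least as good as F on every objective and strictly better on one.

Yes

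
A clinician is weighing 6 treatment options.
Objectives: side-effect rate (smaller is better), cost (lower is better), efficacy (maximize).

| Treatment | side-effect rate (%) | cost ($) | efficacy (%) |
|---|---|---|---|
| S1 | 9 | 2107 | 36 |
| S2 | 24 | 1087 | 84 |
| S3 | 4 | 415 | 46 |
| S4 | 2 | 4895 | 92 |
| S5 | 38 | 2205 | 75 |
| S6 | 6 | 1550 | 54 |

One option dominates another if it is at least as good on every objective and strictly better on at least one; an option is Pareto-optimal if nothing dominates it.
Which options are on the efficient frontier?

S1: dominated by S3 (side-effect rate 4≤9, cost 415≤2107, efficacy 46≥36).
S2: not dominated.
S3: not dominated (best cost).
S4: not dominated (best side-effect rate).
S5: dominated by S2 (side-effect rate 24≤38, cost 1087≤2205, efficacy 84≥75).
S6: not dominated.

S2, S3, S4, S6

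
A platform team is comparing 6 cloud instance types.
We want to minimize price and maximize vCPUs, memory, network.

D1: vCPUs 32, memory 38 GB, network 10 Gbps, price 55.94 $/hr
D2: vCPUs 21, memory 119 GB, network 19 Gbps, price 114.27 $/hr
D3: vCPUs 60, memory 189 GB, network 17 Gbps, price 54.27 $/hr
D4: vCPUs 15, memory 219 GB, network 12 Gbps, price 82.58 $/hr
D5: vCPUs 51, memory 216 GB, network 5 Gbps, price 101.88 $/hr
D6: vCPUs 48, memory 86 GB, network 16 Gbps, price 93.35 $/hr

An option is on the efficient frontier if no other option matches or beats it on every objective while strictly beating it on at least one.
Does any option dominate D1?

Yes

D3 vs D1: vCPUs 60≥32, memory 189≥38, network 17≥10, price 54.27≤55.94 — D3 is at least as good on every objective and strictly better on at least one, so D3 dominates D1.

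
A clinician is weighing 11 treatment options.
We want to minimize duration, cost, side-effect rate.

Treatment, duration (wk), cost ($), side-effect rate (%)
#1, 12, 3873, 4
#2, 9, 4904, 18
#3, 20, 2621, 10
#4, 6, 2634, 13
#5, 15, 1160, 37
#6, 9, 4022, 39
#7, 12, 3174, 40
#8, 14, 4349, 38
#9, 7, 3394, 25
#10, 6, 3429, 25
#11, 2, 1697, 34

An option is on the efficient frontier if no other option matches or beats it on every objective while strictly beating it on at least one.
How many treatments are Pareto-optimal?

#1: not dominated (best side-effect rate).
#2: dominated by #4 (duration 6≤9, cost 2634≤4904, side-effect rate 13≤18).
#3: not dominated.
#4: not dominated.
#5: not dominated (best cost).
#6: dominated by #4 (duration 6≤9, cost 2634≤4022, side-effect rate 13≤39).
#7: dominated by #4 (duration 6≤12, cost 2634≤3174, side-effect rate 13≤40).
#8: dominated by #1 (duration 12≤14, cost 3873≤4349, side-effect rate 4≤38).
#9: dominated by #4 (duration 6≤7, cost 2634≤3394, side-effect rate 13≤25).
#10: dominated by #4 (duration 6≤6, cost 2634≤3429, side-effect rate 13≤25).
#11: not dominated (best duration).
Pareto-optimal: #1, #3, #4, #5, #11 → 5.

5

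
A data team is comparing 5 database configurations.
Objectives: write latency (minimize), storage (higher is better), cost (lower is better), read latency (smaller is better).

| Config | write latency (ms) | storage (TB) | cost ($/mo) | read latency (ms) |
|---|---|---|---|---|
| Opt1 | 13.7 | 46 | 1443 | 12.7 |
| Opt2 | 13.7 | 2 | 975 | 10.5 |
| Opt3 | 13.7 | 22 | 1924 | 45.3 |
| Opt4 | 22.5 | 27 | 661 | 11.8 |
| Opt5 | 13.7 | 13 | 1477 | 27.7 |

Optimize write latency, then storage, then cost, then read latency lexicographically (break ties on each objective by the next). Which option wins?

Opt1

First minimize write latency: best is 13.7, kept {Opt1, Opt2, Opt3, Opt5}.
Then maximize storage: best is 46, kept {Opt1}.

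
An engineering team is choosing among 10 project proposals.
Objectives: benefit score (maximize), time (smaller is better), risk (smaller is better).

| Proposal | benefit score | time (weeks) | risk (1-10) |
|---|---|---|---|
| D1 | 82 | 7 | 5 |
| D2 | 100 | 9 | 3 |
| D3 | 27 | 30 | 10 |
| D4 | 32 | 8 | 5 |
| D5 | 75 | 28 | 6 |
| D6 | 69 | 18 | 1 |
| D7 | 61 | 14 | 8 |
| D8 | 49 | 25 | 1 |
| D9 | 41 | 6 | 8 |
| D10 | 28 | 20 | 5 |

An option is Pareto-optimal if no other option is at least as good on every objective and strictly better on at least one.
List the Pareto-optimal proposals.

D1, D2, D6, D9

D1: not dominated.
D2: not dominated (best benefit score).
D3: dominated by D1 (benefit score 82≥27, time 7≤30, risk 5≤10).
D4: dominated by D1 (benefit score 82≥32, time 7≤8, risk 5≤5).
D5: dominated by D1 (benefit score 82≥75, time 7≤28, risk 5≤6).
D6: not dominated.
D7: dominated by D1 (benefit score 82≥61, time 7≤14, risk 5≤8).
D8: dominated by D6 (benefit score 69≥49, time 18≤25, risk 1≤1).
D9: not dominated (best time).
D10: dominated by D1 (benefit score 82≥28, time 7≤20, risk 5≤5).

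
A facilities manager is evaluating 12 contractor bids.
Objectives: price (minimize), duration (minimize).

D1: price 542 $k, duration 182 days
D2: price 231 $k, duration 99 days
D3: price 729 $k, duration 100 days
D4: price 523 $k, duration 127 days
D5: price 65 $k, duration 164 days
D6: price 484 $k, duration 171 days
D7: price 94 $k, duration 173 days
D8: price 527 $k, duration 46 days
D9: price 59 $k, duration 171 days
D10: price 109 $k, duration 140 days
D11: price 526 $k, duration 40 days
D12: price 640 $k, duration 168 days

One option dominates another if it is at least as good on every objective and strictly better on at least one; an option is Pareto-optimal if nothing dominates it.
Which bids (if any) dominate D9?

D1: worse on price (542 vs 59).
D2: worse on price (231 vs 59).
D3: worse on price (729 vs 59).
D4: worse on price (523 vs 59).
D5: worse on price (65 vs 59).
D6: worse on price (484 vs 59).
D7: worse on price (94 vs 59).
D8: worse on price (527 vs 59).
D10: worse on price (109 vs 59).
D11: worse on price (526 vs 59).
D12: worse on price (640 vs 59).
No option dominates D9.

none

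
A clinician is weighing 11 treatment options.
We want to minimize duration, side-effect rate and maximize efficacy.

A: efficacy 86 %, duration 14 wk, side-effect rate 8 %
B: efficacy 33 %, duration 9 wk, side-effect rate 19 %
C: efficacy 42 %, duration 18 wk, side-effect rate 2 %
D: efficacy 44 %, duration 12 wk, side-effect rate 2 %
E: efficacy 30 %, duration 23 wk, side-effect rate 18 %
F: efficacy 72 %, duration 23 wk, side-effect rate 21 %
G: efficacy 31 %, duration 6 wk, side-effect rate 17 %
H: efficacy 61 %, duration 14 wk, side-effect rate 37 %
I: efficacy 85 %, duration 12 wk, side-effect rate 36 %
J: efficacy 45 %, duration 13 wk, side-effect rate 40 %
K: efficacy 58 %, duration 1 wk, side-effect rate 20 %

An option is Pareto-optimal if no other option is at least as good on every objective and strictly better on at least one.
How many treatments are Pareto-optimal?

6

A: not dominated (best efficacy).
B: not dominated.
C: dominated by D (efficacy 44≥42, duration 12≤18, side-effect rate 2≤2).
D: not dominated.
E: dominated by A (efficacy 86≥30, duration 14≤23, side-effect rate 8≤18).
F: dominated by A (efficacy 86≥72, duration 14≤23, side-effect rate 8≤21).
G: not dominated.
H: dominated by A (efficacy 86≥61, duration 14≤14, side-effect rate 8≤37).
I: not dominated.
J: dominated by I (efficacy 85≥45, duration 12≤13, side-effect rate 36≤40).
K: not dominated (best duration).
Pareto-optimal: A, B, D, G, I, K → 6.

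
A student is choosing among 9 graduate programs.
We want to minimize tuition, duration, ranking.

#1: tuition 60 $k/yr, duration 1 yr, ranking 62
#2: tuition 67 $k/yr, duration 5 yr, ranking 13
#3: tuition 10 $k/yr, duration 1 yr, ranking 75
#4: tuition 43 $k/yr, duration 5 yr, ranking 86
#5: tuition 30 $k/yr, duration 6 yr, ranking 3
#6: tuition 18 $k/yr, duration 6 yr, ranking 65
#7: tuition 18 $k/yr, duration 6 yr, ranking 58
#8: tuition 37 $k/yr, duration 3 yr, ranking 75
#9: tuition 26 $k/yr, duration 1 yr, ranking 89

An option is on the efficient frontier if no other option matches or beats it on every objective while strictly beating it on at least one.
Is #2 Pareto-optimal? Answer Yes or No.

Yes

#1: worse on ranking (62 vs 13).
#3: worse on ranking (75 vs 13).
#4: worse on ranking (86 vs 13).
#5: worse on duration (6 vs 5).
#6: worse on duration (6 vs 5).
#7: worse on duration (6 vs 5).
#8: worse on ranking (75 vs 13).
#9: worse on ranking (89 vs 13).
No option is at least as good as #2 on every objective and strictly better on one.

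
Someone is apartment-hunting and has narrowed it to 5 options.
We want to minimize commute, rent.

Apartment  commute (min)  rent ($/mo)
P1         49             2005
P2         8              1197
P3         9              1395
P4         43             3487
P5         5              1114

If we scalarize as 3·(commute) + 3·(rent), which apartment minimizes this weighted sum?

P1: 3·49 + 3·2005 = 6162
P2: 3·8 + 3·1197 = 3615
P3: 3·9 + 3·1395 = 4212
P4: 3·43 + 3·3487 = 10590
P5: 3·5 + 3·1114 = 3357
Lowest: P5 at 3357.

P5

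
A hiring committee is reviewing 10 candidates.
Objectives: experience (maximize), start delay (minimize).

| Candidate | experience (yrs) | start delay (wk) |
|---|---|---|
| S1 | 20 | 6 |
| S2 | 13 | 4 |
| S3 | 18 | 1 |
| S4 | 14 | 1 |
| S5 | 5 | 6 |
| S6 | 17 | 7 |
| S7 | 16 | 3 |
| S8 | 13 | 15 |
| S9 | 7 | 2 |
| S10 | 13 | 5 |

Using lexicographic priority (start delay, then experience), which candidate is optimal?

First minimize start delay: best is 1, kept {S3, S4}.
Then maximize experience: best is 18, kept {S3}.

S3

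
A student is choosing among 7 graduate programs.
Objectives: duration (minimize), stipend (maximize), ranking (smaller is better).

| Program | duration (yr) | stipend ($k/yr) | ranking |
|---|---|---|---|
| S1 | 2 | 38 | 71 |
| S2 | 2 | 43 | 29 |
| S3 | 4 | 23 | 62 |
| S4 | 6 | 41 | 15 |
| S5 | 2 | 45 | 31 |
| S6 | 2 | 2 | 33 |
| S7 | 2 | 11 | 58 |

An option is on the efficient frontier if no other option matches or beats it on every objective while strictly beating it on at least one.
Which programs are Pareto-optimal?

S1: dominated by S2 (duration 2≤2, stipend 43≥38, ranking 29≤71).
S2: not dominated.
S3: dominated by S2 (duration 2≤4, stipend 43≥23, ranking 29≤62).
S4: not dominated (best ranking).
S5: not dominated (best stipend).
S6: dominated by S2 (duration 2≤2, stipend 43≥2, ranking 29≤33).
S7: dominated by S2 (duration 2≤2, stipend 43≥11, ranking 29≤58).

S2, S4, S5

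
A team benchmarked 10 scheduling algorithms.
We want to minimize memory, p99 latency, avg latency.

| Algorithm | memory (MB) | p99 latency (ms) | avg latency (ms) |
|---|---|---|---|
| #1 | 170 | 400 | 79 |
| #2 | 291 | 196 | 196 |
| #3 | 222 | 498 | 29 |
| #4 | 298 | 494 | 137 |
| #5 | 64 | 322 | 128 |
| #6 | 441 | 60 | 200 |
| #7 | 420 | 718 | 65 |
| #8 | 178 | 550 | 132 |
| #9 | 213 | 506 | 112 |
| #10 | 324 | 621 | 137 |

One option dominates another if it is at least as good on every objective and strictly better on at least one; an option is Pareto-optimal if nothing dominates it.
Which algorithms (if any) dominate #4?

#1, #5

#1: memory 170≤298, p99 latency 400≤494, avg latency 79≤137 — dominates #4.
#5: memory 64≤298, p99 latency 322≤494, avg latency 128≤137 — dominates #4.
Others (#2, #3, #6, #7, #8, #9, #10) are each worse than #4 on at least one objective.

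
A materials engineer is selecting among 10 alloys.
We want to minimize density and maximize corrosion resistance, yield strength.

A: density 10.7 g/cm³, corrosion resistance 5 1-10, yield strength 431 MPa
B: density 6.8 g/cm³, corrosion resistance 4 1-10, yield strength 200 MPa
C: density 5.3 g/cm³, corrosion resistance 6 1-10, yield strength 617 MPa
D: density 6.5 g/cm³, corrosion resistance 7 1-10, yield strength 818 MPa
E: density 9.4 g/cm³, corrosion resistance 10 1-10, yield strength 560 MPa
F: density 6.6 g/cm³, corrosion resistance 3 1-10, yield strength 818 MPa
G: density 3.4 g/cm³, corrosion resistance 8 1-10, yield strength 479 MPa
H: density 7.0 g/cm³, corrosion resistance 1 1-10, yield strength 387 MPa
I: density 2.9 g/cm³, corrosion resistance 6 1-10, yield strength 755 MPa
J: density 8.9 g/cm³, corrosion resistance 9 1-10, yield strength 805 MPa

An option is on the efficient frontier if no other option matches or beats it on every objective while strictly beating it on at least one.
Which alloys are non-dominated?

A: dominated by C (density 5.3≤10.7, corrosion resistance 6≥5, yield strength 617≥431).
B: dominated by C (density 5.3≤6.8, corrosion resistance 6≥4, yield strength 617≥200).
C: dominated by I (density 2.9≤5.3, corrosion resistance 6≥6, yield strength 755≥617).
D: not dominated.
E: not dominated (best corrosion resistance).
F: dominated by D (density 6.5≤6.6, corrosion resistance 7≥3, yield strength 818≥818).
G: not dominated.
H: dominated by C (density 5.3≤7.0, corrosion resistance 6≥1, yield strength 617≥387).
I: not dominated (best density).
J: not dominated.

D, E, G, I, J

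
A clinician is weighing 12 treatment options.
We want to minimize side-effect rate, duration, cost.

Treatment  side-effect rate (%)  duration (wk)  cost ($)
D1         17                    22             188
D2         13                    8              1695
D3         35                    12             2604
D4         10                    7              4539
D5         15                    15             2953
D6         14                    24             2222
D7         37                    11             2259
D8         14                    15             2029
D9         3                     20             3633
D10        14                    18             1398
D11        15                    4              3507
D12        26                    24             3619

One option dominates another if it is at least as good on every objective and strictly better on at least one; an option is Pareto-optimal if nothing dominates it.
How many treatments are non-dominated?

D1: not dominated (best cost).
D2: not dominated.
D3: dominated by D2 (side-effect rate 13≤35, duration 8≤12, cost 1695≤2604).
D4: not dominated.
D5: dominated by D2 (side-effect rate 13≤15, duration 8≤15, cost 1695≤2953).
D6: dominated by D2 (side-effect rate 13≤14, duration 8≤24, cost 1695≤2222).
D7: dominated by D2 (side-effect rate 13≤37, duration 8≤11, cost 1695≤2259).
D8: dominated by D2 (side-effect rate 13≤14, duration 8≤15, cost 1695≤2029).
D9: not dominated (best side-effect rate).
D10: not dominated.
D11: not dominated (best duration).
D12: dominated by D1 (side-effect rate 17≤26, duration 22≤24, cost 188≤3619).
Pareto-optimal: D1, D2, D4, D9, D10, D11 → 6.

6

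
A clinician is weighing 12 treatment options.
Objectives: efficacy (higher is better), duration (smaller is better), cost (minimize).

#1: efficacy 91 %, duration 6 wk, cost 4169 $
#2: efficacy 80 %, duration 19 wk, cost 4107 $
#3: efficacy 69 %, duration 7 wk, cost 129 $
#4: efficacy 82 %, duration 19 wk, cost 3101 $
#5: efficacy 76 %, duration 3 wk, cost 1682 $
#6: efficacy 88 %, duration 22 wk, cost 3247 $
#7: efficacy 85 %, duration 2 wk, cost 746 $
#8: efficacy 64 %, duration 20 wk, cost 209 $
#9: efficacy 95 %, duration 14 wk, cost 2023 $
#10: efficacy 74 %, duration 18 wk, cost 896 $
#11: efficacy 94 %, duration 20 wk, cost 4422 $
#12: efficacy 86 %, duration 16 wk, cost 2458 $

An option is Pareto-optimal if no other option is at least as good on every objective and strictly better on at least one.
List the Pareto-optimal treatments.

#1: not dominated.
#2: dominated by #4 (efficacy 82≥80, duration 19≤19, cost 3101≤4107).
#3: not dominated (best cost).
#4: dominated by #7 (efficacy 85≥82, duration 2≤19, cost 746≤3101).
#5: dominated by #7 (efficacy 85≥76, duration 2≤3, cost 746≤1682).
#6: dominated by #9 (efficacy 95≥88, duration 14≤22, cost 2023≤3247).
#7: not dominated (best duration).
#8: dominated by #3 (efficacy 69≥64, duration 7≤20, cost 129≤209).
#9: not dominated (best efficacy).
#10: dominated by #7 (efficacy 85≥74, duration 2≤18, cost 746≤896).
#11: dominated by #9 (efficacy 95≥94, duration 14≤20, cost 2023≤4422).
#12: dominated by #9 (efficacy 95≥86, duration 14≤16, cost 2023≤2458).

#1, #3, #7, #9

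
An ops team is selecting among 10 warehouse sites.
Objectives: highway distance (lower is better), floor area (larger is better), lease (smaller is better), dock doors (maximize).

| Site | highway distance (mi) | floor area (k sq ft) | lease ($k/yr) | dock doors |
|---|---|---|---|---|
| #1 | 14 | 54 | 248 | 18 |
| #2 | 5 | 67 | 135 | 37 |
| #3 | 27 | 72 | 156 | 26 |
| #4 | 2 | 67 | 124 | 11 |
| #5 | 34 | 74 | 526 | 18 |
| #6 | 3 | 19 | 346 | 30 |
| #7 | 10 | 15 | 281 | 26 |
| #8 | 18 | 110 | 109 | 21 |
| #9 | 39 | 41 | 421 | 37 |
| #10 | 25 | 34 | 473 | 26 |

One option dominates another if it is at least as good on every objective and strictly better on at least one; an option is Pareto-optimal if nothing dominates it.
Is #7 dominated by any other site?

#2 vs #7: highway distance 5≤10, floor area 67≥15, lease 135≤281, dock doors 37≥26 — #2 is at least as good on every objective and strictly better on at least one, so #2 dominates #7.

Yes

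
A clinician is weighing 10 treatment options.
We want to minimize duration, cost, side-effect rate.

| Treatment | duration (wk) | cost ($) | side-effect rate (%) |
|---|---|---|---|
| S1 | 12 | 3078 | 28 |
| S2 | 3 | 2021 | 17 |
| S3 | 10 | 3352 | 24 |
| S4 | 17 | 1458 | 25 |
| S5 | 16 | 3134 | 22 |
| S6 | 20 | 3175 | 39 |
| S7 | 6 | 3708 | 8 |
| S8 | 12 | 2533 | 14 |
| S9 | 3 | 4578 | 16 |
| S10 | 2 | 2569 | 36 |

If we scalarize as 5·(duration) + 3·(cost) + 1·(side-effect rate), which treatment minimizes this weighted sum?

S1: 5·12 + 3·3078 + 1·28 = 9322
S2: 5·3 + 3·2021 + 1·17 = 6095
S3: 5·10 + 3·3352 + 1·24 = 10130
S4: 5·17 + 3·1458 + 1·25 = 4484
S5: 5·16 + 3·3134 + 1·22 = 9504
S6: 5·20 + 3·3175 + 1·39 = 9664
S7: 5·6 + 3·3708 + 1·8 = 11162
S8: 5·12 + 3·2533 + 1·14 = 7673
S9: 5·3 + 3·4578 + 1·16 = 13765
S10: 5·2 + 3·2569 + 1·36 = 7753
Lowest: S4 at 4484.

S4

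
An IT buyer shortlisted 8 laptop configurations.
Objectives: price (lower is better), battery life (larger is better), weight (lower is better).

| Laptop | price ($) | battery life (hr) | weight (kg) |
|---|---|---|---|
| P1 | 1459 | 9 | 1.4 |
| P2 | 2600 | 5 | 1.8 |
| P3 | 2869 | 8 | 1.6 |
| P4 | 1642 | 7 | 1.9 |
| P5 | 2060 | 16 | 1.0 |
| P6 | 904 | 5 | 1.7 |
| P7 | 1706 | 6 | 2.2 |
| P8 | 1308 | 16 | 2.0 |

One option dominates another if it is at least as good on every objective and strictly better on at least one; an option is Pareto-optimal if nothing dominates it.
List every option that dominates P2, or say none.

P1, P5, P6

P1: price 1459≤2600, battery life 9≥5, weight 1.4≤1.8 — dominates P2.
P5: price 2060≤2600, battery life 16≥5, weight 1.0≤1.8 — dominates P2.
P6: price 904≤2600, battery life 5≥5, weight 1.7≤1.8 — dominates P2.
Others (P3, P4, P7, P8) are each worse than P2 on at least one objective.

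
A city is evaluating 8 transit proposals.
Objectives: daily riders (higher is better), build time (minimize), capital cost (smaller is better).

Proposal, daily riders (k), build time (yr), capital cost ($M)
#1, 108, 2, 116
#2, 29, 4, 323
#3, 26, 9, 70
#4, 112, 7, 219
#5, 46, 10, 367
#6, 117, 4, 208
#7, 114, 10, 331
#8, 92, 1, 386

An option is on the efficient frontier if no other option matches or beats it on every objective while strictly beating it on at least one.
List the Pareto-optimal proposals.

#1, #3, #6, #8

#1: not dominated.
#2: dominated by #1 (daily riders 108≥29, build time 2≤4, capital cost 116≤323).
#3: not dominated (best capital cost).
#4: dominated by #6 (daily riders 117≥112, build time 4≤7, capital cost 208≤219).
#5: dominated by #1 (daily riders 108≥46, build time 2≤10, capital cost 116≤367).
#6: not dominated (best daily riders).
#7: dominated by #6 (daily riders 117≥114, build time 4≤10, capital cost 208≤331).
#8: not dominated (best build time).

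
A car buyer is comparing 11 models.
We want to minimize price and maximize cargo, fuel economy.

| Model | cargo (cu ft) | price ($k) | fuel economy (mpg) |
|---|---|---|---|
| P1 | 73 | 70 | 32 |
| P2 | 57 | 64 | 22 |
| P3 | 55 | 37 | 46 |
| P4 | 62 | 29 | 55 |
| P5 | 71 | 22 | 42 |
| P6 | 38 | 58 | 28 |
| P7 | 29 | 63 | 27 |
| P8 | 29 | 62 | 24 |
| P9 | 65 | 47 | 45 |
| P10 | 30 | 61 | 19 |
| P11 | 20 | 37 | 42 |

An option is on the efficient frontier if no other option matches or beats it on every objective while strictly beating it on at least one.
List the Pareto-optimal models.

P1: not dominated (best cargo).
P2: dominated by P4 (cargo 62≥57, price 29≤64, fuel economy 55≥22).
P3: dominated by P4 (cargo 62≥55, price 29≤37, fuel economy 55≥46).
P4: not dominated (best fuel economy).
P5: not dominated (best price).
P6: dominated by P3 (cargo 55≥38, price 37≤58, fuel economy 46≥28).
P7: dominated by P3 (cargo 55≥29, price 37≤63, fuel economy 46≥27).
P8: dominated by P3 (cargo 55≥29, price 37≤62, fuel economy 46≥24).
P9: not dominated.
P10: dominated by P3 (cargo 55≥30, price 37≤61, fuel economy 46≥19).
P11: dominated by P3 (cargo 55≥20, price 37≤37, fuel economy 46≥42).

P1, P4, P5, P9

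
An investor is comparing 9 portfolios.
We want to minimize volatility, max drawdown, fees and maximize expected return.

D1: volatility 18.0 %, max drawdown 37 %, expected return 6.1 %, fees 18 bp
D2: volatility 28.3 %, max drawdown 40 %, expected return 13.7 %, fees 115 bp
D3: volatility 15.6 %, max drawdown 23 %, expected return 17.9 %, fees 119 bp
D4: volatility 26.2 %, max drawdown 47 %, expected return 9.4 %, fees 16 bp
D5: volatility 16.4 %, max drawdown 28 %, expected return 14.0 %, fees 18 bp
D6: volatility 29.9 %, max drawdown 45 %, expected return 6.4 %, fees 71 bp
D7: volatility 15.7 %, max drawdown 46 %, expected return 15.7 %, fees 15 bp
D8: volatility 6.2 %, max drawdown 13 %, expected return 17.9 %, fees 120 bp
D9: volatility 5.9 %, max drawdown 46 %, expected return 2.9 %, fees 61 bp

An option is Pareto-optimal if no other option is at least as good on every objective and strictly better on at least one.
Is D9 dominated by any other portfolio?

No

D1: worse on volatility (18.0 vs 5.9).
D2: worse on volatility (28.3 vs 5.9).
D3: worse on volatility (15.6 vs 5.9).
D4: worse on volatility (26.2 vs 5.9).
D5: worse on volatility (16.4 vs 5.9).
D6: worse on volatility (29.9 vs 5.9).
D7: worse on volatility (15.7 vs 5.9).
D8: worse on volatility (6.2 vs 5.9).
No option is at least as good as D9 on every objective and strictly better on one.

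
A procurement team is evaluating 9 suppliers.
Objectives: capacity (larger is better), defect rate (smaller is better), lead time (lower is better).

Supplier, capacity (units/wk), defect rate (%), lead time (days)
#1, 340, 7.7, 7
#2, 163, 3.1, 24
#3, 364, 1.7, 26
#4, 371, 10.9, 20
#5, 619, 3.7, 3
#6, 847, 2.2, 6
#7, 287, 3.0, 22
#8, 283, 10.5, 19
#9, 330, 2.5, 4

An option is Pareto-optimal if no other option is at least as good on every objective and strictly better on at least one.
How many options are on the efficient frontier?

4

#1: dominated by #5 (capacity 619≥340, defect rate 3.7≤7.7, lead time 3≤7).
#2: dominated by #6 (capacity 847≥163, defect rate 2.2≤3.1, lead time 6≤24).
#3: not dominated (best defect rate).
#4: dominated by #5 (capacity 619≥371, defect rate 3.7≤10.9, lead time 3≤20).
#5: not dominated (best lead time).
#6: not dominated (best capacity).
#7: dominated by #6 (capacity 847≥287, defect rate 2.2≤3.0, lead time 6≤22).
#8: dominated by #1 (capacity 340≥283, defect rate 7.7≤10.5, lead time 7≤19).
#9: not dominated.
Pareto-optimal: #3, #5, #6, #9 → 4.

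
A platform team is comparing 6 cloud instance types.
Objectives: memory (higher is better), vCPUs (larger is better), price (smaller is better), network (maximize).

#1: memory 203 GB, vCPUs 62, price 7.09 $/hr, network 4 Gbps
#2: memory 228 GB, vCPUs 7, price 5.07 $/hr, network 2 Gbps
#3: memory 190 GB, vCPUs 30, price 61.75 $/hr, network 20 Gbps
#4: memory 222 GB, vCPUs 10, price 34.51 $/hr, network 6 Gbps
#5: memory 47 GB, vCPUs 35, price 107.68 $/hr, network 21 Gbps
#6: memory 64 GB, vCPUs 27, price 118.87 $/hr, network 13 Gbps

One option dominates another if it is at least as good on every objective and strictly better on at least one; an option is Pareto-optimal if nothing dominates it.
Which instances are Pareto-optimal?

#1, #2, #3, #4, #5

#1: not dominated (best vCPUs).
#2: not dominated (best memory).
#3: not dominated.
#4: not dominated.
#5: not dominated (best network).
#6: dominated by #3 (memory 190≥64, vCPUs 30≥27, price 61.75≤118.87, network 20≥13).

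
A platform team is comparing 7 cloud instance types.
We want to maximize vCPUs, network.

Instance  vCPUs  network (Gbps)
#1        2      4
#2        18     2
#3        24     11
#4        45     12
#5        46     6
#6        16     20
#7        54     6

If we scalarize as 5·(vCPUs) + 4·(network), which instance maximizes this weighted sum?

#1: 5·2 + 4·4 = 26
#2: 5·18 + 4·2 = 98
#3: 5·24 + 4·11 = 164
#4: 5·45 + 4·12 = 273
#5: 5·46 + 4·6 = 254
#6: 5·16 + 4·20 = 160
#7: 5·54 + 4·6 = 294
Highest: #7 at 294.

#7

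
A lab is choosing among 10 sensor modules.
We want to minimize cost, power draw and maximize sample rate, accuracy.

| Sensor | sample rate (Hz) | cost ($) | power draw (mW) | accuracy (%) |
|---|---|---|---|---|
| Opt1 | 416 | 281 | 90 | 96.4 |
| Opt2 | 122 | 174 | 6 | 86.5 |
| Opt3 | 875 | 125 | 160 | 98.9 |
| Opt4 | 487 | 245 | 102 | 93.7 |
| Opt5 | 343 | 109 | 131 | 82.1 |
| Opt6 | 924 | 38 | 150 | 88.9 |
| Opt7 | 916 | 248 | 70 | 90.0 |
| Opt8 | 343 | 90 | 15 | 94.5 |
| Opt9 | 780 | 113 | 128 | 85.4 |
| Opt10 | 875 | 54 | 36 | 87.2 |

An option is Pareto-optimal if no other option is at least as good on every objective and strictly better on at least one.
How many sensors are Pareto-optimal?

8

Opt1: not dominated.
Opt2: not dominated (best power draw).
Opt3: not dominated (best accuracy).
Opt4: not dominated.
Opt5: dominated by Opt8 (sample rate 343≥343, cost 90≤109, power draw 15≤131, accuracy 94.5≥82.1).
Opt6: not dominated (best sample rate).
Opt7: not dominated.
Opt8: not dominated.
Opt9: dominated by Opt10 (sample rate 875≥780, cost 54≤113, power draw 36≤128, accuracy 87.2≥85.4).
Opt10: not dominated.
Pareto-optimal: Opt1, Opt2, Opt3, Opt4, Opt6, Opt7, Opt8, Opt10 → 8.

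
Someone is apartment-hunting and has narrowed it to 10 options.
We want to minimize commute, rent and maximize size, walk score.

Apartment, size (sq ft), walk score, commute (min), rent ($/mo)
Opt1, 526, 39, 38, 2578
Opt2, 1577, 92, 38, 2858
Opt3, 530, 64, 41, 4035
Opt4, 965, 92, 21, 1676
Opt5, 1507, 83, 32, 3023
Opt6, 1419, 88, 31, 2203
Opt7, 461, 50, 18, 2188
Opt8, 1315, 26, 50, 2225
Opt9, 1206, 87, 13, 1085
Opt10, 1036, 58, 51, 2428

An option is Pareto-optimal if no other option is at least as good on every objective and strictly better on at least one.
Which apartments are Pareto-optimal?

Opt2, Opt4, Opt5, Opt6, Opt9

Opt1: dominated by Opt4 (size 965≥526, walk score 92≥39, commute 21≤38, rent 1676≤2578).
Opt2: not dominated (best size).
Opt3: dominated by Opt2 (size 1577≥530, walk score 92≥64, commute 38≤41, rent 2858≤4035).
Opt4: not dominated.
Opt5: not dominated.
Opt6: not dominated.
Opt7: dominated by Opt9 (size 1206≥461, walk score 87≥50, commute 13≤18, rent 1085≤2188).
Opt8: dominated by Opt6 (size 1419≥1315, walk score 88≥26, commute 31≤50, rent 2203≤2225).
Opt9: not dominated (best commute).
Opt10: dominated by Opt6 (size 1419≥1036, walk score 88≥58, commute 31≤51, rent 2203≤2428).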